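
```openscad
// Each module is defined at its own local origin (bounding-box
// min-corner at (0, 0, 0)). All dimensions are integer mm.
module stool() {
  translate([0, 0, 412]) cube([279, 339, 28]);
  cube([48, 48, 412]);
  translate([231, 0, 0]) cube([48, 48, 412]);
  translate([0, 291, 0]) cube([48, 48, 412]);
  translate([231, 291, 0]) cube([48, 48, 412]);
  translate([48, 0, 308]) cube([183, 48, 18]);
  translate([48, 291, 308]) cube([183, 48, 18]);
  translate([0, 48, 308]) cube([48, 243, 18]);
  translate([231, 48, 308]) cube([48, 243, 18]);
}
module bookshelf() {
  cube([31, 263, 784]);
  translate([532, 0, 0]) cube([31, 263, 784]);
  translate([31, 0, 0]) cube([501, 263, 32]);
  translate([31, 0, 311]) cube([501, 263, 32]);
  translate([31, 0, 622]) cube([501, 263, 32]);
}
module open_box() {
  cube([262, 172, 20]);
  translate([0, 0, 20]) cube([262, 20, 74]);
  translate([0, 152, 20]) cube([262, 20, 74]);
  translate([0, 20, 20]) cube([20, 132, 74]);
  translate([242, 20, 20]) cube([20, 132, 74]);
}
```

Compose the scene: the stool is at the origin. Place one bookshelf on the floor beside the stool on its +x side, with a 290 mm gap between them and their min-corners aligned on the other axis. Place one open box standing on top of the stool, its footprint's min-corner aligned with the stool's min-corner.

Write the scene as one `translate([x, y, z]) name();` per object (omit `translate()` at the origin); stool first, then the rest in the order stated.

stool();
translate([569, 0, 0]) bookshelf();
translate([0, 0, 440]) open_box();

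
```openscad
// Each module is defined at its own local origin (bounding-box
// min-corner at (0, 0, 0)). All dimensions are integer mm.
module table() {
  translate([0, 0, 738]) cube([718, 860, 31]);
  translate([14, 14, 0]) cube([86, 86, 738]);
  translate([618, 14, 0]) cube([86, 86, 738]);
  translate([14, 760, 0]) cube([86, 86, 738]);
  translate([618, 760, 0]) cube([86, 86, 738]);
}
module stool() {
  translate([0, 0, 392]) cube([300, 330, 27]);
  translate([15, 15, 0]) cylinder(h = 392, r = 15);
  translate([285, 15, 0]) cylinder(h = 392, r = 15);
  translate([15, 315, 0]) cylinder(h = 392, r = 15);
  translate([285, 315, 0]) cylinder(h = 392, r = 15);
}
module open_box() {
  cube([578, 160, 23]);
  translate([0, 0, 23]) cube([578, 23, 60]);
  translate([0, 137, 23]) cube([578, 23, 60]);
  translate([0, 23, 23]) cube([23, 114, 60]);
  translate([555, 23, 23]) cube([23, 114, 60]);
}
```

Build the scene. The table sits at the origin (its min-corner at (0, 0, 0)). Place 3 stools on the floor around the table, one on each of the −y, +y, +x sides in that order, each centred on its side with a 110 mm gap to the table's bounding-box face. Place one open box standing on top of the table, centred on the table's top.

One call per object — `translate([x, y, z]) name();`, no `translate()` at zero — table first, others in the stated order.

table();
translate([209, -440, 0]) stool();
translate([209, 970, 0]) stool();
translate([828, 265, 0]) stool();
translate([70, 350, 769]) open_box();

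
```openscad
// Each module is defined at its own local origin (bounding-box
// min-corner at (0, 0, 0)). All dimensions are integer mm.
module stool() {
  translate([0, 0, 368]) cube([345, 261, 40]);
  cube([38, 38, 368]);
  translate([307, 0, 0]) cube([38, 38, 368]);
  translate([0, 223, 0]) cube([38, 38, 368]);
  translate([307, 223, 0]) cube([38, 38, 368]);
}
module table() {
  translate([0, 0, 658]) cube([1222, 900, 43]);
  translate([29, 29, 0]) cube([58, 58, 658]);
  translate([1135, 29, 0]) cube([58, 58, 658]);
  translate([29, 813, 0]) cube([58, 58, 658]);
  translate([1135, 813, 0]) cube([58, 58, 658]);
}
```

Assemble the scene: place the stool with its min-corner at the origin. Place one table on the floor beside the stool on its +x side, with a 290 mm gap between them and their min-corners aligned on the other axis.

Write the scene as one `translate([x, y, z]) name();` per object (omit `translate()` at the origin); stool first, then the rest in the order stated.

stool();
translate([635, 0, 0]) table();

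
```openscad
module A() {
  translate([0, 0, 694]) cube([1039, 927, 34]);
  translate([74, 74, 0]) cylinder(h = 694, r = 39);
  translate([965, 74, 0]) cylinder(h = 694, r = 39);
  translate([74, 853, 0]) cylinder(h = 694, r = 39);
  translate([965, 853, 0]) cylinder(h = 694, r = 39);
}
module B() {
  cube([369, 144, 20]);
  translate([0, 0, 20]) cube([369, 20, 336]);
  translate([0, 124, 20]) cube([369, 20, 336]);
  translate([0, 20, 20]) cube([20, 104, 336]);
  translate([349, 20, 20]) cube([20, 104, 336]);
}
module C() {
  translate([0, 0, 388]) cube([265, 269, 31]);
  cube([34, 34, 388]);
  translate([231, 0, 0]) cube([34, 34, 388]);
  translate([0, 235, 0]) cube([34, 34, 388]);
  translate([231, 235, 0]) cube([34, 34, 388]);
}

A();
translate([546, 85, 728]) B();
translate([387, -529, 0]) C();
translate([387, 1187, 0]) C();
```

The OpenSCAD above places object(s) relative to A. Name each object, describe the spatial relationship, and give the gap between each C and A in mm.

Each stool's nearest face is 260 mm from the table's bounding box.

A is a table. B is an open box. C is a stool. The open box is on top of the table. Two stools sit around the table at the −y, +y sides. The gap between each stool and the table is 260 mm.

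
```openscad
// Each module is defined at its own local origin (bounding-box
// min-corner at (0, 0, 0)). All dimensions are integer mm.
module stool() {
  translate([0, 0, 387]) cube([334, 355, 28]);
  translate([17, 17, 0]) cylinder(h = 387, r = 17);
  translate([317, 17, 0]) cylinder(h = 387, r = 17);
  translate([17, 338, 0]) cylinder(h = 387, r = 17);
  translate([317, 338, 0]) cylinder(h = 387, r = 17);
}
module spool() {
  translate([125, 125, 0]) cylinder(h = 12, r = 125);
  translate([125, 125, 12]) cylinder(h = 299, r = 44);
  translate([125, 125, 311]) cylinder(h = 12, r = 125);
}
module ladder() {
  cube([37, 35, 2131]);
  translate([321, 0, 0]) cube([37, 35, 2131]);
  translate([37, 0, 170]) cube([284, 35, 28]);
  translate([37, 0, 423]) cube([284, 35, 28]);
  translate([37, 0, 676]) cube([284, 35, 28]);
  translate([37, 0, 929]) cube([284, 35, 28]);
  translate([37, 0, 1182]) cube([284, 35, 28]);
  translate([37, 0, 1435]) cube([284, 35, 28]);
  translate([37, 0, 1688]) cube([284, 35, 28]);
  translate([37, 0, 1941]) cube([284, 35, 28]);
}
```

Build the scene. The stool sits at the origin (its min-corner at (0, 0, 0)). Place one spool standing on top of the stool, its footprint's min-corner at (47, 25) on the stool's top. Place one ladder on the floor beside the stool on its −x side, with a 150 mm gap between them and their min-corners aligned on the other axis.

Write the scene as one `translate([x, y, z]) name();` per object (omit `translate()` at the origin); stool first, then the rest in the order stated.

stool();
translate([47, 25, 415]) spool();
translate([-508, 0, 0]) ladder();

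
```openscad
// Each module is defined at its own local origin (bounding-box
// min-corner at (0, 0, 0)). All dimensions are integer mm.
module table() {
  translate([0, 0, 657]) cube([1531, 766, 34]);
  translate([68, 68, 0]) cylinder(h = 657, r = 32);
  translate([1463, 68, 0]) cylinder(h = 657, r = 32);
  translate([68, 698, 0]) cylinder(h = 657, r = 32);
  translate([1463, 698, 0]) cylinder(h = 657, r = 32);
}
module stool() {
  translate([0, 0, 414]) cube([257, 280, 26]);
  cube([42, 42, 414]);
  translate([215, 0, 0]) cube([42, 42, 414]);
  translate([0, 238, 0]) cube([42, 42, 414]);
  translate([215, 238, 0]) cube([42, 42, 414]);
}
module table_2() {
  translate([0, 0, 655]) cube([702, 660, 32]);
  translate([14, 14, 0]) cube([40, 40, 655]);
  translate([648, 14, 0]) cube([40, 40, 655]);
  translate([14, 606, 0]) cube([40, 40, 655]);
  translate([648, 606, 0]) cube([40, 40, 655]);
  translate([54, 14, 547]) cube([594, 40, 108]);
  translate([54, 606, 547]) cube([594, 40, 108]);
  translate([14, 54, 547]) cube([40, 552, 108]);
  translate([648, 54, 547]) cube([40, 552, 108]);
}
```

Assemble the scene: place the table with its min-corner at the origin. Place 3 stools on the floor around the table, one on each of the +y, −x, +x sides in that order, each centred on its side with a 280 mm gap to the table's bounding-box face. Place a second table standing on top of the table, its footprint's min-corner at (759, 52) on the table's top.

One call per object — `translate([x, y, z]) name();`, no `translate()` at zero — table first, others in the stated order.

table();
translate([637, 1046, 0]) stool();
translate([-537, 243, 0]) stool();
translate([1811, 243, 0]) stool();
translate([759, 52, 691]) table_2();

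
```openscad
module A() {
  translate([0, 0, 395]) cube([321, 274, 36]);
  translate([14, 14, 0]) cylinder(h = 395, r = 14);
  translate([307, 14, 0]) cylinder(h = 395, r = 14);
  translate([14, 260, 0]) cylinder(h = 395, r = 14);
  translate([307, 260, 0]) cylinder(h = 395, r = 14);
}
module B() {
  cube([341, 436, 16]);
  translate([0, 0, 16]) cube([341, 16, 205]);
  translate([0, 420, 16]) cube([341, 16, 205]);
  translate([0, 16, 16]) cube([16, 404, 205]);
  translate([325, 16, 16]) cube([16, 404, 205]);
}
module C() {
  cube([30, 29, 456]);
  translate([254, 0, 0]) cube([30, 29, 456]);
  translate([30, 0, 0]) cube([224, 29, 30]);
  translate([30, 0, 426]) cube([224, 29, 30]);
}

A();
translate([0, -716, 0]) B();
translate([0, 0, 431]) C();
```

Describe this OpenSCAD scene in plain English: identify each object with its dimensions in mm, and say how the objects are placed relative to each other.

A is a four-legged stool. The seat is 321×274 mm, 36 mm thick, top at z = 431 mm. It stands on four round legs, each 28 mm in diameter, from z = 0 to the seat underside, each leg's axis is inset half a diameter from the nearest pair of seat edges (so the leg's bounding box is flush with the corner).

B is an open-topped rectangular box: outside dimensions 341×436×221 mm, with a uniform wall and base thickness of 16 mm. The base is a full 341×436 slab on the floor; four walls sit on top of the base. The front and back walls (the −y and +y sides) span the full width; the two side walls fit between them.

C is a picture frame with a 224×396 mm rectangular opening (x by z) and a uniform 30 mm border on every side. Frame depth is 29 mm along y. It is built from two vertical stiles running the full outside height and two horizontal rails spanning the gap between the stiles.

The open box is on the floor beside the stool on its −y side. The picture frame is on top of the stool.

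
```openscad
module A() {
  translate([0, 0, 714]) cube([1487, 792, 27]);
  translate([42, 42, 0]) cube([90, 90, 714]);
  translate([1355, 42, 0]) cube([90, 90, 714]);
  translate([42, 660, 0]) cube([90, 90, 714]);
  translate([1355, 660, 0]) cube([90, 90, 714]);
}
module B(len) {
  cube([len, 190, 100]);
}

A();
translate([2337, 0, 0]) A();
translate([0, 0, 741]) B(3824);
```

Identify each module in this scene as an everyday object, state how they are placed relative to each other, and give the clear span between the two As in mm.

Second table starts at x = 2337; first ends at x = 1487; clear span = 2337 − 1487 = 850 mm.

A is a table. B is a beam. A beam spans the tops of two tables. The clear span between the two tables is 850 mm.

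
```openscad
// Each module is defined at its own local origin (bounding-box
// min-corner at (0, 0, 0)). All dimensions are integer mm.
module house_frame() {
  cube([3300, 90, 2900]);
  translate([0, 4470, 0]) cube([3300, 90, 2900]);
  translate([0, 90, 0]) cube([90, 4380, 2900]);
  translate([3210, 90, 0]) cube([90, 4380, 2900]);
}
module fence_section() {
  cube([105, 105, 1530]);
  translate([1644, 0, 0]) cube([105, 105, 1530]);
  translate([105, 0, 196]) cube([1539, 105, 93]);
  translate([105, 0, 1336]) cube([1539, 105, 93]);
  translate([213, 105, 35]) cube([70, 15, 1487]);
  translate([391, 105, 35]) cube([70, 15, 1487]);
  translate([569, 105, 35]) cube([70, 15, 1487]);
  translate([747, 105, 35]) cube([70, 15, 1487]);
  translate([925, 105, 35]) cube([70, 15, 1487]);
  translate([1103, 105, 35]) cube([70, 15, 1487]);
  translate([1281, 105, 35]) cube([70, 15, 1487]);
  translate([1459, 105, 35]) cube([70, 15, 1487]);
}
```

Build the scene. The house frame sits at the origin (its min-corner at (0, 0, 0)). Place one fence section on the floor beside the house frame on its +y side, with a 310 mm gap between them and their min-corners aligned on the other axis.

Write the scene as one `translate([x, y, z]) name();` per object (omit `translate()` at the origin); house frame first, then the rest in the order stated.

house_frame();
translate([0, 4870, 0]) fence_section();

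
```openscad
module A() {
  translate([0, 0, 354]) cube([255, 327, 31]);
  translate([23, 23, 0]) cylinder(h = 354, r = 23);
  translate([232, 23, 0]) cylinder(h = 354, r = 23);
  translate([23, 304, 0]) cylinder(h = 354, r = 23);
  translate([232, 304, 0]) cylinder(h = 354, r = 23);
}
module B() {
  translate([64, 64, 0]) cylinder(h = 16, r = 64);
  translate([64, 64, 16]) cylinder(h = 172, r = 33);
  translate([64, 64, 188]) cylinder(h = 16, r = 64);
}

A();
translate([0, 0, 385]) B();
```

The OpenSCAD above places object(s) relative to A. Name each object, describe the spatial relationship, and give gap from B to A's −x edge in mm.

A is a stool. B is a spool. The spool is on top of the stool. The gap from the spool to the stool's −x edge is 0 mm.

The spool's min-x is at 0; the stool's min-x is 0; gap = 0 mm.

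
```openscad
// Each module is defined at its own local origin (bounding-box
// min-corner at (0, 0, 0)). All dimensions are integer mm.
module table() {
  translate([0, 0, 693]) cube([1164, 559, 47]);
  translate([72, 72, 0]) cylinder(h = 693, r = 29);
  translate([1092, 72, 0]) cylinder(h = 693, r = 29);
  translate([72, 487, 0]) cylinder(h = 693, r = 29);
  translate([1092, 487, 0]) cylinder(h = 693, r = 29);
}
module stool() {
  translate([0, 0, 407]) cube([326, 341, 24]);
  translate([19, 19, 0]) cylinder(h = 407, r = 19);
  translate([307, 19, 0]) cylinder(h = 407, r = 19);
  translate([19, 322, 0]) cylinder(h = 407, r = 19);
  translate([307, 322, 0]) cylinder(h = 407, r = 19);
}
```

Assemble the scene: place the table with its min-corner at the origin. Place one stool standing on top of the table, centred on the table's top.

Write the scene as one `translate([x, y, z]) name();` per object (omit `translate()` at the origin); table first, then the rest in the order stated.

table();
translate([419, 109, 740]) stool();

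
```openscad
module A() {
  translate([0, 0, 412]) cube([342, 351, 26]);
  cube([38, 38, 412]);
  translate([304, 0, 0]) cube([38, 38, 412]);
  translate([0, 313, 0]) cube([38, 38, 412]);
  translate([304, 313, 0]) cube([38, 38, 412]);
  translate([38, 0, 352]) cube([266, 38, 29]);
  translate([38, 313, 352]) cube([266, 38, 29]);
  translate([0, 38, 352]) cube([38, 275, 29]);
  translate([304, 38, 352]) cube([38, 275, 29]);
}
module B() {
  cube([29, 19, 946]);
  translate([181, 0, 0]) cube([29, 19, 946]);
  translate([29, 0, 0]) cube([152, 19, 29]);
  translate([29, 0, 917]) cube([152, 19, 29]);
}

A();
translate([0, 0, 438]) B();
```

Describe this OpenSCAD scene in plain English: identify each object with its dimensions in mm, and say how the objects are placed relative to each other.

A is a simple wooden stool: a rectangular seat 342 mm (x) by 351 mm (y), 26 mm thick, top face at z = 438 mm, on four square legs, each 38×38 mm in cross-section. The legs rest on z = 0, each flush with a corner of the seat. Four stretchers, 38 mm wide and 29 mm tall, connect adjacent legs with their undersides at z = 352 mm, each running between the inner faces of the legs it joins and aligned with the legs' outer faces on the other axis.

B is a picture frame with a 152×888 mm rectangular opening (x by z) and a uniform 29 mm border on every side. Frame depth is 19 mm along y. It is built from two vertical stiles running the full outside height and two horizontal rails spanning the gap between the stiles.

The picture frame is on top of the stool.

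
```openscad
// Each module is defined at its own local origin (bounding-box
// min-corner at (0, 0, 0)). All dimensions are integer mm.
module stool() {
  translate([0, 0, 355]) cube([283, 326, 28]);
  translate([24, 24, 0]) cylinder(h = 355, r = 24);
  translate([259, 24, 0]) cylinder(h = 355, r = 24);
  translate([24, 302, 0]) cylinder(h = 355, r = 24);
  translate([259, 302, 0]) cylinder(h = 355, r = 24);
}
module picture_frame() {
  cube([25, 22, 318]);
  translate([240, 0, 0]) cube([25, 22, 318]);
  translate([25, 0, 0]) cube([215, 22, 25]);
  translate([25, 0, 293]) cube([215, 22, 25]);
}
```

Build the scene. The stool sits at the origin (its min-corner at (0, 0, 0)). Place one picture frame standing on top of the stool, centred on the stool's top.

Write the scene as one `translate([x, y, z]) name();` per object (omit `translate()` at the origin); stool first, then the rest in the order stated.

stool();
translate([9, 152, 383]) picture_frame();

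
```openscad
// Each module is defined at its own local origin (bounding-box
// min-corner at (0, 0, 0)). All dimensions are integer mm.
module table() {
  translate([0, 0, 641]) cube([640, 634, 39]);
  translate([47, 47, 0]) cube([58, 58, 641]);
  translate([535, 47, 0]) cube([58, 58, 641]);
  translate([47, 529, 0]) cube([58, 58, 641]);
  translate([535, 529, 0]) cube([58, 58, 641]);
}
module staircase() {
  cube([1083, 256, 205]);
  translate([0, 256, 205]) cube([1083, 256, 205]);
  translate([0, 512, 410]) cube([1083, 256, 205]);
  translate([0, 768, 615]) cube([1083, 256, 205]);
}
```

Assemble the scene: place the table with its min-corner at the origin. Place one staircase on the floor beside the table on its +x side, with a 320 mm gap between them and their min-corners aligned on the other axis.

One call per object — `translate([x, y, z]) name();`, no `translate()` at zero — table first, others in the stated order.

table();
translate([960, 0, 0]) staircase();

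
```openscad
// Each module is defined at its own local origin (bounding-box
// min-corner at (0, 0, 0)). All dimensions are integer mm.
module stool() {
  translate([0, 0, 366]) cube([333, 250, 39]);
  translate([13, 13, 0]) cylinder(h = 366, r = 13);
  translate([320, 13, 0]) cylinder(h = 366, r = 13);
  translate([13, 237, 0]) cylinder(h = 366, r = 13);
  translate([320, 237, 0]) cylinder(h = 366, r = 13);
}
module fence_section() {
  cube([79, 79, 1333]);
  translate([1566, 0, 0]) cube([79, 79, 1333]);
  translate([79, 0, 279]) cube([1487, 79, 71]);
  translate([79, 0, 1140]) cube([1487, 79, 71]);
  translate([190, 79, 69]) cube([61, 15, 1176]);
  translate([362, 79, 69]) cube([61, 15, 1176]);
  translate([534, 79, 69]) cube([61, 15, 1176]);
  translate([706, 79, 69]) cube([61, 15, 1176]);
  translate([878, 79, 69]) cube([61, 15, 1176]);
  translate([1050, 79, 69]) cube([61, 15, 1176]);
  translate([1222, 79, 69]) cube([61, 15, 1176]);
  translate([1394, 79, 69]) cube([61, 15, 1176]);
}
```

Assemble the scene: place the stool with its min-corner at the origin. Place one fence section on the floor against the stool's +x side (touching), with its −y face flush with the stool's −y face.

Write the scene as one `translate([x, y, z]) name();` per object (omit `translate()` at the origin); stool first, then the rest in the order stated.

stool();
translate([333, 0, 0]) fence_section();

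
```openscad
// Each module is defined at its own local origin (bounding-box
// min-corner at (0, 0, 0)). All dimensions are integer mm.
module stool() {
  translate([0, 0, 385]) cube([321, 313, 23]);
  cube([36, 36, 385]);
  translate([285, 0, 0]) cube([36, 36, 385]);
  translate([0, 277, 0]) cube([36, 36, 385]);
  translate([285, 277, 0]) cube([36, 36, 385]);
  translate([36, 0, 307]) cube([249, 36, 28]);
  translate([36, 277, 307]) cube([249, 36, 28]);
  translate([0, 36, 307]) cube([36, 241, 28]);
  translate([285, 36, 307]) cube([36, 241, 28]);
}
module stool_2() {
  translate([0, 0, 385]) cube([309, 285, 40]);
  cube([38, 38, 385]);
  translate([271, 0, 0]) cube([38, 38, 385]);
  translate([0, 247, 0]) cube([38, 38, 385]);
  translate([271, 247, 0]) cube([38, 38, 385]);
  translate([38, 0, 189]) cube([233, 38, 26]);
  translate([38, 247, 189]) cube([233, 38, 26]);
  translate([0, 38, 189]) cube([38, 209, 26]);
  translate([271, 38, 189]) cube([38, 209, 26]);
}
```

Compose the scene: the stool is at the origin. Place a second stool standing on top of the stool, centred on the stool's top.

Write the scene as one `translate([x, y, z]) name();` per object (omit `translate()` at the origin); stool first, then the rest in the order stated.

stool();
translate([6, 14, 408]) stool_2();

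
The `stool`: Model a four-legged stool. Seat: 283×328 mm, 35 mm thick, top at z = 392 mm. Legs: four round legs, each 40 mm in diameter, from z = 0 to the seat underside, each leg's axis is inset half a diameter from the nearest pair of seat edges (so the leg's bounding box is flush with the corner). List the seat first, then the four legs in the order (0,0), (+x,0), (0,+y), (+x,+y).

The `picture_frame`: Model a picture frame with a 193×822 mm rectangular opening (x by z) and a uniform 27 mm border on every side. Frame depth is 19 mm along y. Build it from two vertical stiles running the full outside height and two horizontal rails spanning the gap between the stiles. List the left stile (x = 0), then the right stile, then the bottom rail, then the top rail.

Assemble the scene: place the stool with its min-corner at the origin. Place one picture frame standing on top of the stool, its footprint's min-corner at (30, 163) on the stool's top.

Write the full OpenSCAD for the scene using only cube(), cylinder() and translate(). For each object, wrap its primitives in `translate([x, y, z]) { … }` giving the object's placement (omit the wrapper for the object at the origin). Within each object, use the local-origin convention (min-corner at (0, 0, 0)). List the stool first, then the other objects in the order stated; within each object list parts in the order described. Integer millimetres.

translate([0, 0, 357]) cube([283, 328, 35]);
translate([20, 20, 0]) cylinder(h = 357, r = 20);
translate([263, 20, 0]) cylinder(h = 357, r = 20);
translate([20, 308, 0]) cylinder(h = 357, r = 20);
translate([263, 308, 0]) cylinder(h = 357, r = 20);
translate([30, 163, 392]) {
  cube([27, 19, 876]);
  translate([220, 0, 0]) cube([27, 19, 876]);
  translate([27, 0, 0]) cube([193, 19, 27]);
  translate([27, 0, 849]) cube([193, 19, 27]);
}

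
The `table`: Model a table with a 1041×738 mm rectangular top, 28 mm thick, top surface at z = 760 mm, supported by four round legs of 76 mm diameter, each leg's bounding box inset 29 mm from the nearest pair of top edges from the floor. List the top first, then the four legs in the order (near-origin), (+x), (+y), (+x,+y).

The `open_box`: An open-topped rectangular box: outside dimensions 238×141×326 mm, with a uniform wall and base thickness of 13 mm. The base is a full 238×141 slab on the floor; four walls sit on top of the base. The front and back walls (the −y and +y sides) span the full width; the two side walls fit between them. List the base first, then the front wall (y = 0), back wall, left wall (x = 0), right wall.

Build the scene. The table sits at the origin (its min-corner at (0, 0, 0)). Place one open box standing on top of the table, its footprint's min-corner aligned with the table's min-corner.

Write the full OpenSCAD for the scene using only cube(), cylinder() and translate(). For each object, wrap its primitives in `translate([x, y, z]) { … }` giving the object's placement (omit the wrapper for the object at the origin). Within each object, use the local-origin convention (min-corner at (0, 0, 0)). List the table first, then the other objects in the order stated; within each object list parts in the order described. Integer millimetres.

translate([0, 0, 732]) cube([1041, 738, 28]);
translate([67, 67, 0]) cylinder(h = 732, r = 38);
translate([974, 67, 0]) cylinder(h = 732, r = 38);
translate([67, 671, 0]) cylinder(h = 732, r = 38);
translate([974, 671, 0]) cylinder(h = 732, r = 38);
translate([0, 0, 760]) {
  cube([238, 141, 13]);
  translate([0, 0, 13]) cube([238, 13, 313]);
  translate([0, 128, 13]) cube([238, 13, 313]);
  translate([0, 13, 13]) cube([13, 115, 313]);
  translate([225, 13, 13]) cube([13, 115, 313]);
}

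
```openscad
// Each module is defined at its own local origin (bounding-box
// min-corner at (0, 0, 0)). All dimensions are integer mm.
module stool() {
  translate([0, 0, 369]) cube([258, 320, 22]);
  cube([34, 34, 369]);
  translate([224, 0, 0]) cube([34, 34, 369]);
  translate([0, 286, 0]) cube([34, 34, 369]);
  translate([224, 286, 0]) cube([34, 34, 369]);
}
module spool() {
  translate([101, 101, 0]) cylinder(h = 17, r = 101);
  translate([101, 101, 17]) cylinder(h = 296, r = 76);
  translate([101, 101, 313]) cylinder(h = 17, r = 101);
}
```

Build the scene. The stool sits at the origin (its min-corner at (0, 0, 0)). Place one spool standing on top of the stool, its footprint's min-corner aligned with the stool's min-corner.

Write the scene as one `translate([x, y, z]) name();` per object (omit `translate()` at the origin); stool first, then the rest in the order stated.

stool();
translate([0, 0, 391]) spool();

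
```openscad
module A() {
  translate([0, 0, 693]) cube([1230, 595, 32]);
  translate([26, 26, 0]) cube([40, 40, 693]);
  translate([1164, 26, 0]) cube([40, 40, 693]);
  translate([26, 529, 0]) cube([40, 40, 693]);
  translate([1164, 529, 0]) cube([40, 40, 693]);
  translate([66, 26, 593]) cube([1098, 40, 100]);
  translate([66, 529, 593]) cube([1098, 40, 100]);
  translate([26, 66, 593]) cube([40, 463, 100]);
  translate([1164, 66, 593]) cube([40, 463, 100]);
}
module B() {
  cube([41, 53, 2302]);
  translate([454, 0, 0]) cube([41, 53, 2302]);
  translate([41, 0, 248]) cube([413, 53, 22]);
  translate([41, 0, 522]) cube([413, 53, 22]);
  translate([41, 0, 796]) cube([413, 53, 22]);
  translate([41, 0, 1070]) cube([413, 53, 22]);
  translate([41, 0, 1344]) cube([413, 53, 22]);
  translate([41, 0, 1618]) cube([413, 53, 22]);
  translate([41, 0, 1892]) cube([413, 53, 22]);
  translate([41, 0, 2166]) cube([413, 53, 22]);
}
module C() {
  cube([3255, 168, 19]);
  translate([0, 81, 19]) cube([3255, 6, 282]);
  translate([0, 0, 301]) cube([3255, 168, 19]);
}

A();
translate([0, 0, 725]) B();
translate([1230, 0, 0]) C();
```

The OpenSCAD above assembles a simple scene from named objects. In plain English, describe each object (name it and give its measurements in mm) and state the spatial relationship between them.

A is a table with a 1230×595 mm rectangular top, 32 mm thick, top surface at z = 725 mm, supported by four 40×40 mm square legs, each inset 26 mm from the nearest pair of top edges, running from the floor. Four apron rails, 40 mm thick and 100 mm tall, run between adjacent legs with their top edges flush with the underside of the top and their outer faces flush with the legs' outer faces.

B is a wooden ladder with two side rails of 41×53 mm section and 2302 mm height, set 495 mm apart overall. Between them run 8 rectangular rungs (53 mm deep, 22 mm thick), front faces flush with the rails' −y face. The bottom of the first rung is 248 mm above the floor and each subsequent rung is 274 mm higher than the one below.

C is an I-beam lying along x, 3255 mm long. Overall section height 320 mm. Two flanges 168 mm wide (y) and 19 mm thick, one on the floor and one at the top; a web 6 mm thick runs between them, centred on the flange width.

The ladder is on top of the table. The I-beam is against the table's +x side, with their −y faces flush.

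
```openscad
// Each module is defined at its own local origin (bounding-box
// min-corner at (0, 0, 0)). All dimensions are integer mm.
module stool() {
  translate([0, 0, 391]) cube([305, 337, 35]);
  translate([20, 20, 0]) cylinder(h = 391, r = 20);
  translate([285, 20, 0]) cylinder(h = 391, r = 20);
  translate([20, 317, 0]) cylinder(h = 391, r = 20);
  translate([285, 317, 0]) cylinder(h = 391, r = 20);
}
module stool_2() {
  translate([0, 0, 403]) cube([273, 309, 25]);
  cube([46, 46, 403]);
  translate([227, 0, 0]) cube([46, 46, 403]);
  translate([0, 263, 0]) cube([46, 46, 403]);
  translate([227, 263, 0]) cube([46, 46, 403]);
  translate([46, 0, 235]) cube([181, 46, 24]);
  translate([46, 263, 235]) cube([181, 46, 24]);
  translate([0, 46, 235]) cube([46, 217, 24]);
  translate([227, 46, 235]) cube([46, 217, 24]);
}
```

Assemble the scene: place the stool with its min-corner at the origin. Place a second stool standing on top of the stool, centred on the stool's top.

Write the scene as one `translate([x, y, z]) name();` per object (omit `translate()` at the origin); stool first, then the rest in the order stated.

stool();
translate([16, 14, 426]) stool_2();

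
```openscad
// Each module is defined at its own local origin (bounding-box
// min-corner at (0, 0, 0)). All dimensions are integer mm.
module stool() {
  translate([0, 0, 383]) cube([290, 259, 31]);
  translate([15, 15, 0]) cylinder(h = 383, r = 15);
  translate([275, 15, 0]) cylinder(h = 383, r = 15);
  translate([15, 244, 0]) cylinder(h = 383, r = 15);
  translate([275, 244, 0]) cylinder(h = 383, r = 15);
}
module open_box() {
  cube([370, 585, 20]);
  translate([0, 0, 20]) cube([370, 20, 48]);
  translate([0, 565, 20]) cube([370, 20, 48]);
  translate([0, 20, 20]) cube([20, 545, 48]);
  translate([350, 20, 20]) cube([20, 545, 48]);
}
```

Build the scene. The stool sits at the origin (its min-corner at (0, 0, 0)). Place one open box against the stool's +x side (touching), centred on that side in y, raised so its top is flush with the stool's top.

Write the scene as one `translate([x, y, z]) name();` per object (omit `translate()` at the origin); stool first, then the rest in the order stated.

stool();
translate([290, -163, 346]) open_box();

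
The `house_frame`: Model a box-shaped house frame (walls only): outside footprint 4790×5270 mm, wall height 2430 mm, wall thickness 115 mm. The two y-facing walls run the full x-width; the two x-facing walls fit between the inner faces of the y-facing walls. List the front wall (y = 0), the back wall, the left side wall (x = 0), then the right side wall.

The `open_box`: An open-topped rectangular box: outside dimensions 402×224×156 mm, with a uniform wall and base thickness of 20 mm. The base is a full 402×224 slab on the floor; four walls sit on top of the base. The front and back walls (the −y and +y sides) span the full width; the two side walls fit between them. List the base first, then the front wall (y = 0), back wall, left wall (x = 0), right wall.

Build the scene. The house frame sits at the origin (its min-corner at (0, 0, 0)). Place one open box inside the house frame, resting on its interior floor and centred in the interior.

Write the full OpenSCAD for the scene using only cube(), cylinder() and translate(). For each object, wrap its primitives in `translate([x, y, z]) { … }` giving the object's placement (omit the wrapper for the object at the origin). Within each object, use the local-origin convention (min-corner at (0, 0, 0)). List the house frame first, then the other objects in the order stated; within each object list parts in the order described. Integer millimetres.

cube([4790, 115, 2430]);
translate([0, 5155, 0]) cube([4790, 115, 2430]);
translate([0, 115, 0]) cube([115, 5040, 2430]);
translate([4675, 115, 0]) cube([115, 5040, 2430]);
translate([2194, 2523, 0]) {
  cube([402, 224, 20]);
  translate([0, 0, 20]) cube([402, 20, 136]);
  translate([0, 204, 20]) cube([402, 20, 136]);
  translate([0, 20, 20]) cube([20, 184, 136]);
  translate([382, 20, 20]) cube([20, 184, 136]);
}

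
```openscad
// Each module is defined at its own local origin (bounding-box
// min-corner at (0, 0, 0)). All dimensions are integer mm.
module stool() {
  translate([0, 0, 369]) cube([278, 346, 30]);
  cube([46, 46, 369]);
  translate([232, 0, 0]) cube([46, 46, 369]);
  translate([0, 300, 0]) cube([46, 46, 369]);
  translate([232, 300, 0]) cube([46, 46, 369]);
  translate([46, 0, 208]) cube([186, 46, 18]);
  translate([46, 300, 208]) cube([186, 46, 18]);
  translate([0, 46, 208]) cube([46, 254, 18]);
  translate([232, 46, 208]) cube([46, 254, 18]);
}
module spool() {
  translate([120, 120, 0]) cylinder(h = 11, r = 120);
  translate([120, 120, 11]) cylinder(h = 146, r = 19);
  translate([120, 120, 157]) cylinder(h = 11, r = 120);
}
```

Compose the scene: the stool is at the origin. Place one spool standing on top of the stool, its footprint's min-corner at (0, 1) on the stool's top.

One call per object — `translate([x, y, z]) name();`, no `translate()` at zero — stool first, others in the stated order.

stool();
translate([0, 1, 399]) spool();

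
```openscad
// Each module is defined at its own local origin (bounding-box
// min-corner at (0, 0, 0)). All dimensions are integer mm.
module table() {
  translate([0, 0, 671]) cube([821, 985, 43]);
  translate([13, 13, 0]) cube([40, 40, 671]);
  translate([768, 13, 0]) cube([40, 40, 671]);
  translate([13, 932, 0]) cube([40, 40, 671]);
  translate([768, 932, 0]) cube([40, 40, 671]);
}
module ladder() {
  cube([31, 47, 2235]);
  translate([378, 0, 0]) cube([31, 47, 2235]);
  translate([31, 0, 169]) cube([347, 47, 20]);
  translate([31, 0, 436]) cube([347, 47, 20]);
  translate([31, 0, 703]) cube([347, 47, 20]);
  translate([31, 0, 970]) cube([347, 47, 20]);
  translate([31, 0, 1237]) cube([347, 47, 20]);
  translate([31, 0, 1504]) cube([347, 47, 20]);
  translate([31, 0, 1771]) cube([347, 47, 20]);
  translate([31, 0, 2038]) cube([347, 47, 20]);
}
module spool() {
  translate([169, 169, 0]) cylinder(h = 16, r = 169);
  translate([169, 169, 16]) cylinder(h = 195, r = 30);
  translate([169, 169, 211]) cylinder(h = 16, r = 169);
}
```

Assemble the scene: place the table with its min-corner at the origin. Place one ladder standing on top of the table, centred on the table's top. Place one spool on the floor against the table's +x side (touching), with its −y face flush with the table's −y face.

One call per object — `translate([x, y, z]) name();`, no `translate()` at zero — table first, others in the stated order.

table();
translate([206, 469, 714]) ladder();
translate([821, 0, 0]) spool();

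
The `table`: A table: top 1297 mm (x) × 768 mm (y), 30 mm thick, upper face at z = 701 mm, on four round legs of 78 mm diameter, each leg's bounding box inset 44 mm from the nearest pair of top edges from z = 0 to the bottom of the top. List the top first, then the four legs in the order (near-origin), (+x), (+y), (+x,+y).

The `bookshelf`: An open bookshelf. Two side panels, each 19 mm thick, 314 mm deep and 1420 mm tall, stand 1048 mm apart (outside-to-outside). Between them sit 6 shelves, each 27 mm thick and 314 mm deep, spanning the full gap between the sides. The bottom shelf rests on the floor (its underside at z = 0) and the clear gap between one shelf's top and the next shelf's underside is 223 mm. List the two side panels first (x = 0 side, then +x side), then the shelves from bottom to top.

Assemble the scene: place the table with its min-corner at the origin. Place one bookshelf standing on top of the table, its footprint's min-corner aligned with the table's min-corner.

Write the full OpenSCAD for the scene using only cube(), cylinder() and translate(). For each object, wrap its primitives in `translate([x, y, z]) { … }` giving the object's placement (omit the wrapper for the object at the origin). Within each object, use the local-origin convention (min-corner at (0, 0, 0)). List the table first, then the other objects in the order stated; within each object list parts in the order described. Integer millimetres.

translate([0, 0, 671]) cube([1297, 768, 30]);
translate([83, 83, 0]) cylinder(h = 671, r = 39);
translate([1214, 83, 0]) cylinder(h = 671, r = 39);
translate([83, 685, 0]) cylinder(h = 671, r = 39);
translate([1214, 685, 0]) cylinder(h = 671, r = 39);
translate([0, 0, 701]) {
  cube([19, 314, 1420]);
  translate([1029, 0, 0]) cube([19, 314, 1420]);
  translate([19, 0, 0]) cube([1010, 314, 27]);
  translate([19, 0, 250]) cube([1010, 314, 27]);
  translate([19, 0, 500]) cube([1010, 314, 27]);
  translate([19, 0, 750]) cube([1010, 314, 27]);
  translate([19, 0, 1000]) cube([1010, 314, 27]);
  translate([19, 0, 1250]) cube([1010, 314, 27]);
}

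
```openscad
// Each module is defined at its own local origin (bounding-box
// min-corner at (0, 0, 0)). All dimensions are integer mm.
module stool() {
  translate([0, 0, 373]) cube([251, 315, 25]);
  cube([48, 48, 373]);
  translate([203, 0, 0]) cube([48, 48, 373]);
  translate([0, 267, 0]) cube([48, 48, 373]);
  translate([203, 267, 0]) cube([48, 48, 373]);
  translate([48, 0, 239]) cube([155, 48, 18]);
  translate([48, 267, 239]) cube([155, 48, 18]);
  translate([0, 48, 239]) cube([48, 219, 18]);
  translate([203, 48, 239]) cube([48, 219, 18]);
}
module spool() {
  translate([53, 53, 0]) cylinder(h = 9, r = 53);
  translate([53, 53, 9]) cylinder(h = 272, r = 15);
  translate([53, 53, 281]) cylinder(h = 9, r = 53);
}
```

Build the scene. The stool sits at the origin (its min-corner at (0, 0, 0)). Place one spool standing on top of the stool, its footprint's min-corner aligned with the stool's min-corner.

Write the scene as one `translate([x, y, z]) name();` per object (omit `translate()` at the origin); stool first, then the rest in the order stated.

stool();
translate([0, 0, 398]) spool();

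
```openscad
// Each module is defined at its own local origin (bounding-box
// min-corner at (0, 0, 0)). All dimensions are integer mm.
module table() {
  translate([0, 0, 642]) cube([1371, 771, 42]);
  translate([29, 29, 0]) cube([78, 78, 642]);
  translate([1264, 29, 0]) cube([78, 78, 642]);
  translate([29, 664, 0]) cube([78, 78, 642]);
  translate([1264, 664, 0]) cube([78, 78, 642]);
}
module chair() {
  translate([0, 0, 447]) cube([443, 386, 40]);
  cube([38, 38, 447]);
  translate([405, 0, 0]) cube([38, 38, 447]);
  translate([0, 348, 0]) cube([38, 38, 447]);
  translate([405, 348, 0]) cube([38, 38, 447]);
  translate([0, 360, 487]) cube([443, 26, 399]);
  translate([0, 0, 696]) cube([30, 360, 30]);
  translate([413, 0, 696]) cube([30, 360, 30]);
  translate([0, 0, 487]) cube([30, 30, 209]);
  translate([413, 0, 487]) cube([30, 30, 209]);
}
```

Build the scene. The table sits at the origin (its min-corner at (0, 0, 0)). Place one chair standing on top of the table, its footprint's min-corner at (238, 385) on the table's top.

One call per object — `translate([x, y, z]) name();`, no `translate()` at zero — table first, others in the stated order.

table();
translate([238, 385, 684]) chair();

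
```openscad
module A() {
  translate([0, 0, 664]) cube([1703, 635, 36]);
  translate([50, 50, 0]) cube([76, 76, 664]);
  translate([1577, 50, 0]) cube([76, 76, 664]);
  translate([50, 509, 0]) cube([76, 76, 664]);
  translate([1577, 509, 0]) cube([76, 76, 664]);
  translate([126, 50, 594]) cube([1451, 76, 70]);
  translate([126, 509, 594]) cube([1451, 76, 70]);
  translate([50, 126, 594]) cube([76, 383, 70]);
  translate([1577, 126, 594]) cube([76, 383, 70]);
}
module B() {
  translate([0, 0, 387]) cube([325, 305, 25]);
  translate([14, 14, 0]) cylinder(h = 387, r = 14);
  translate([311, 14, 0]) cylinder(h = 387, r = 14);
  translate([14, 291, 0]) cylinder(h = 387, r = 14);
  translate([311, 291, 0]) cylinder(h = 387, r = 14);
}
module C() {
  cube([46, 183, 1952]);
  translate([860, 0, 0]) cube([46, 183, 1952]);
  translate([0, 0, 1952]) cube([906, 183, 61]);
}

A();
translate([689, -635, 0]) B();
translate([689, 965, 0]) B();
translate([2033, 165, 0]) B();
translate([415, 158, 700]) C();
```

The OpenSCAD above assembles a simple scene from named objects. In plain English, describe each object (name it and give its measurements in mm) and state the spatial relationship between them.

A is a table with a 1703×635 mm rectangular top, 36 mm thick, top surface at z = 700 mm, supported by four 76×76 mm square legs, each inset 50 mm from the nearest pair of top edges, running from the floor. Four apron rails, 76 mm thick and 70 mm tall, run between adjacent legs with their top edges flush with the underside of the top and their outer faces flush with the legs' outer faces.

B is a four-legged stool. The seat is 325×305 mm, 25 mm thick, top at z = 412 mm. It stands on four round legs, each 28 mm in diameter, from z = 0 to the seat underside, each leg's axis is inset half a diameter from the nearest pair of seat edges (so the leg's bounding box is flush with the corner).

C is a door frame. The clear opening is 814 mm wide and 1952 mm high. Two 46 mm wide jambs, 183 mm deep, stand either side of the opening from the floor to the top of the opening. A 61 mm thick head sits across the top of both jambs, spanning the full outside width of the frame.

Three stools sit around the table at the −y, +y, +x sides. The door frame is on top of the table.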